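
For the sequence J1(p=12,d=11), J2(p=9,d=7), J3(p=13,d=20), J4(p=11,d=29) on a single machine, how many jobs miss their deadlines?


Completion vs due date:
  J1: C=12, d=11 → TARDY
  J2: C=21, d=7 → TARDY
  J3: C=34, d=20 → TARDY
  J4: C=45, d=29 → TARDY
Tardy jobs: J1, J2, J3, J4
Count = 4


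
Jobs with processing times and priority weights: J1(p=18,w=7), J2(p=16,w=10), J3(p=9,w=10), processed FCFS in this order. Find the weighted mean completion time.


Completion times:
  J1: C=18, w×C=7×18=126
  J2: C=34, w×C=10×34=340
  J3: C=43, w×C=10×43=430
Sum w×C = 896
Sum w = 27
Weighted avg = 896/27
= 33.19


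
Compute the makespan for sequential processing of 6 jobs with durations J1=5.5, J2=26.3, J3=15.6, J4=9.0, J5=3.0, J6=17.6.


Sequential makespan: sum all processing times
= 5.5 + 26.3 + 15.6 + 9.0 + 3.0 + 17.6
= 77.0 time units


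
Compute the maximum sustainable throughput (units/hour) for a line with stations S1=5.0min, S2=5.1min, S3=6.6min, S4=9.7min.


Bottleneck = longest station time
Station times: [5.0, 5.1, 6.6, 9.7]
Max = 9.7 min
Rate = 60 / 9.7
= 6.19 units/hour (bottleneck: 9.7min)


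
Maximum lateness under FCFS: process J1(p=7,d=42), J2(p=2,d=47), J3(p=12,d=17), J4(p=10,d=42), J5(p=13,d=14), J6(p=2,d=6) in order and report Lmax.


Lateness per job (L = C - d):
  J1: C=7, d=42, L=-35
  J2: C=9, d=47, L=-38
  J3: C=21, d=17, L=4
  J4: C=31, d=42, L=-11
  J5: C=44, d=14, L=30
  J6: C=46, d=6, L=40
Lmax = max(-35, -38, 4, -11, 30, 40)
= 40


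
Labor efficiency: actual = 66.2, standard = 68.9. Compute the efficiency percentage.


Efficiency = (actual / standard) × 100
= (66.2 / 68.9) × 100
= 96.1%


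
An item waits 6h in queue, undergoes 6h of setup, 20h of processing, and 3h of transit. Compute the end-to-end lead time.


Lead time = queue + setup + processing + transit
= 6 + 6 + 20 + 3
= 35 hours


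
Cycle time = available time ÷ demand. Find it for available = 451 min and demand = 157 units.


Cycle time = available time / demand
= 451 / 157
= 2.87 min/unit


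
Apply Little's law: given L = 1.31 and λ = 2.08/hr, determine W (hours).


Little's law: L = λW → W = L / λ
= 1.31 / 2.08
= 0.63 hours


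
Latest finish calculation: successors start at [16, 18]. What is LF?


LF = min of all successor start times
Successors start at: [16, 18]
LF = min(16, 18)
= 16


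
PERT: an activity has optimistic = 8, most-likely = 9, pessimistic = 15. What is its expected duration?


te = (o + 4m + p) / 6
= (8 + 4×9 + 15) / 6
= (8 + 36 + 15) / 6
= 59 / 6
= 9.83


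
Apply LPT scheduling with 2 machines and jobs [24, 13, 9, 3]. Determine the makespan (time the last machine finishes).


Jobs (LPT sorted): [24, 13, 9, 3]
Machines: 2
  J=24 → Machine 1 (load: 0+24=24)
  J=13 → Machine 2 (load: 0+13=13)
  J=9 → Machine 2 (load: 13+9=22)
  J=3 → Machine 2 (load: 22+3=25)
Machine loads: [24, 25]
Makespan = max = 25 time units


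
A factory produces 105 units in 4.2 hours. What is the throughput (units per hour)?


Throughput = units / time
= 105 / 4.2
= 25.0 units/hour


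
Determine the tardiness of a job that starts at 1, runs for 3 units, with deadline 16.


Completion = start + processing = 1 + 3 = 4
Tardiness = max(0, C - d) = max(0, 4 - 16)
= max(0, -12)
= 0


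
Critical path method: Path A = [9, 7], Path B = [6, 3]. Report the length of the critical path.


Path A: 9 + 7 = 16
Path B: 6 + 3 = 9
Critical path = longest = max(16, 9)
= 16 (Path A)


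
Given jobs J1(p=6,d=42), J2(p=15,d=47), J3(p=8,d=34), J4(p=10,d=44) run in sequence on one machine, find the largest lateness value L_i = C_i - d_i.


Lateness per job (L = C - d):
  J1: C=6, d=42, L=-36
  J2: C=21, d=47, L=-26
  J3: C=29, d=34, L=-5
  J4: C=39, d=44, L=-5
Lmax = max(-36, -26, -5, -5)
= -5


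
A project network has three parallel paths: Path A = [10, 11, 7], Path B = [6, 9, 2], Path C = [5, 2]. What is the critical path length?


Path A: 10 + 11 + 7 = 28
Path B: 6 + 9 + 2 = 17
Path C: 5 + 2 = 7
Critical path = longest = max(28, 17, 7)
= 28 (Path A)


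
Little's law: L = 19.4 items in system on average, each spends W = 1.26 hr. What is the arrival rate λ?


Little's law: L = λW → λ = L / W
= 19.4 / 1.26
= 15.40 per hour


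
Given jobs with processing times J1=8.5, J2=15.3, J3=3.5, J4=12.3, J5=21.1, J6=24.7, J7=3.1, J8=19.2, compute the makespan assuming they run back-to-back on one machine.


Sequential makespan: sum all processing times
= 8.5 + 15.3 + 3.5 + 12.3 + 21.1 + 24.7 + 3.1 + 19.2
= 107.7 time units


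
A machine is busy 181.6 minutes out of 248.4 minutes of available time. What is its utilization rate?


Utilization = busy / total × 100
= 181.6 / 248.4 × 100
= 73.1%


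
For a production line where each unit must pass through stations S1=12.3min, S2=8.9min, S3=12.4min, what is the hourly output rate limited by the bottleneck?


Bottleneck = longest station time
Station times: [12.3, 8.9, 12.4]
Max = 12.4 min
Rate = 60 / 12.4
= 4.84 units/hour (bottleneck: 12.4min)


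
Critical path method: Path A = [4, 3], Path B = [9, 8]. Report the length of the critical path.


Path A: 4 + 3 = 7
Path B: 9 + 8 = 17
Critical path = longest = max(7, 17)
= 17 (Path B)


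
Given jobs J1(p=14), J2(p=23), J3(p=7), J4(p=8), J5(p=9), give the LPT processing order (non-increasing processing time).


LPT: sort by longest processing time first
  J2: p=23
  J1: p=14
  J5: p=9
  J4: p=8
  J3: p=7
Order: J2 → J1 → J5 → J4 → J3


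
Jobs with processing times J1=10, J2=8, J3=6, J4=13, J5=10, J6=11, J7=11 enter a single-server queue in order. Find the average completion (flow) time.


Completion times:
  J1: completes at 10
  J2: completes at 18
  J3: completes at 24
  J4: completes at 37
  J5: completes at 47
  J6: completes at 58
  J7: completes at 69
Sum = 263
Average = 263/7
= 37.57


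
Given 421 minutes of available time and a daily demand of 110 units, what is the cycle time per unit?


Cycle time = available time / demand
= 421 / 110
= 3.83 min/unit


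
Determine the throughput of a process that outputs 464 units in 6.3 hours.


Throughput = units / time
= 464 / 6.3
= 73.7 units/hour


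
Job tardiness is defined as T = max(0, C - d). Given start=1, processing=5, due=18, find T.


Completion = start + processing = 1 + 5 = 6
Tardiness = max(0, C - d) = max(0, 6 - 18)
= max(0, -12)
= 0


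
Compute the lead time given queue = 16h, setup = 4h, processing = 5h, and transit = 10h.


Lead time = queue + setup + processing + transit
= 16 + 4 + 5 + 10
= 35 hours


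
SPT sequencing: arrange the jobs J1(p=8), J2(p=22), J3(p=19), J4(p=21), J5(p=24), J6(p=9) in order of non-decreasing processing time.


SPT: sort by shortest processing time
  J1: p=8
  J6: p=9
  J3: p=19
  J4: p=21
  J2: p=22
  J5: p=24
Order: J1 → J6 → J3 → J4 → J2 → J5


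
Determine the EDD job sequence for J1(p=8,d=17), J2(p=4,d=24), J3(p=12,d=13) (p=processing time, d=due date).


EDD: sort by earliest due date
  J3: d=13, p=12
  J1: d=17, p=8
  J2: d=24, p=4
Order: J3 → J1 → J2


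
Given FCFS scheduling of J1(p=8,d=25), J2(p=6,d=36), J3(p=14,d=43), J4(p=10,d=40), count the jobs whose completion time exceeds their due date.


Completion vs due date:
  J1: C=8, d=25 → on time
  J2: C=14, d=36 → on time
  J3: C=28, d=43 → on time
  J4: C=38, d=40 → on time
Tardy jobs: none
Count = 0


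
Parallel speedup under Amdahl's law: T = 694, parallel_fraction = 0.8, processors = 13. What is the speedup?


Amdahl's law: T_p = T × ((1-p) + p/N)
= 694 × ((1-0.8) + 0.8/13)
= 694 × (0.20 + 0.0615)
= 694 × 0.2615
= 181.51
Speedup = 694/181.51
= 3.82×


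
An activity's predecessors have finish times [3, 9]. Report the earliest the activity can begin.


ES = max of all predecessor completion times
Predecessors: [3, 9]
ES = max(3, 9)
= 9


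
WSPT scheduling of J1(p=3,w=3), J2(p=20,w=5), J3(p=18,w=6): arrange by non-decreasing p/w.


WSPT (Smith's rule): sort by p/w ascending
  J1: p/w = 3/3 = 1.000
  J3: p/w = 18/6 = 3.000
  J2: p/w = 20/5 = 4.000
Order: J1 → J3 → J2


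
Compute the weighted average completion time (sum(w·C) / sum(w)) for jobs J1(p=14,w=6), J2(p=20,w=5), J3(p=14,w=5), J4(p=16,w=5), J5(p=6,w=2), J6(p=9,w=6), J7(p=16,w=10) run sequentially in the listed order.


Completion times:
  J1: C=14, w×C=6×14=84
  J2: C=34, w×C=5×34=170
  J3: C=48, w×C=5×48=240
  J4: C=64, w×C=5×64=320
  J5: C=70, w×C=2×70=140
  J6: C=79, w×C=6×79=474
  J7: C=95, w×C=10×95=950
Sum w×C = 2378
Sum w = 39
Weighted avg = 2378/39
= 60.97


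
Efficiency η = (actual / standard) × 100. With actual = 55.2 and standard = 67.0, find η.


Efficiency = (actual / standard) × 100
= (55.2 / 67.0) × 100
= 82.4%


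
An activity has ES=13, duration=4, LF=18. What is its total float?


EF = ES + duration = 13 + 4 = 17
LS = LF - duration = 18 - 4 = 14
Total Float = LF - EF = 18 - 17
(or LS - ES = 14 - 13)
= 1


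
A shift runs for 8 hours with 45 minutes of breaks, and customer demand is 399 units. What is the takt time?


Available = 8×60 - 45 = 435 min
Takt time = 435 / 399
= 1.09 min/unit


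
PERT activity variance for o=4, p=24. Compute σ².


σ² = ((p - o) / 6)² = (p - o)² / 36
= (24 - 4)² / 36
= 20² / 36
= 400 / 36
= 11.1111


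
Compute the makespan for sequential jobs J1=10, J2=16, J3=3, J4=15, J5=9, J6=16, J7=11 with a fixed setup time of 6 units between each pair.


Makespan = Σ processing + (n-1) × setup
= (10 + 16 + 3 + 15 + 9 + 16 + 11) + (7-1)×6
= 80 + 36
= 116 time units


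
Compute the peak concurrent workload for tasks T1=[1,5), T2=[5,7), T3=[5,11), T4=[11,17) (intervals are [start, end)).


Check each time point for overlaps:
  t=5: 2 tasks active (T2, T3)
Max concurrent = 2


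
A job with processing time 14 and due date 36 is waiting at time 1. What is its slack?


Slack = due - current_time - processing
= 36 - 1 - 14
= 21


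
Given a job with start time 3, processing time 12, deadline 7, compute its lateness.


Completion = 3 + 12 = 15
Lateness = C - d = 15 - 7
= 8


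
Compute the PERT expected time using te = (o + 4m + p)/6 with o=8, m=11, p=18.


te = (o + 4m + p) / 6
= (8 + 4×11 + 18) / 6
= (8 + 44 + 18) / 6
= 70 / 6
= 11.67


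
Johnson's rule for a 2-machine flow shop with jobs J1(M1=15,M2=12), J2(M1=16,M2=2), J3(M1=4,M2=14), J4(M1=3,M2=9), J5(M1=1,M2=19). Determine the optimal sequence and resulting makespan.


Johnson's rule:
Group 1 (M1≤M2, sort by M1): ['J5', 'J4', 'J3']
Group 2 (M1>M2, sort desc M2): ['J1', 'J2']
Sequence: J5 → J4 → J3 → J1 → J2
Makespan calculation:
  J5: M1 done=1, M2 done=20
  J4: M1 done=4, M2 done=29
  J3: M1 done=8, M2 done=43
  J1: M1 done=23, M2 done=55
  J2: M1 done=39, M2 done=57
= Sequence: J5 → J4 → J3 → J1 → J2, Makespan: 57


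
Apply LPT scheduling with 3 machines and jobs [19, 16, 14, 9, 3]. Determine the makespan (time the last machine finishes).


Jobs (LPT sorted): [19, 16, 14, 9, 3]
Machines: 3
  J=19 → Machine 1 (load: 0+19=19)
  J=16 → Machine 2 (load: 0+16=16)
  J=14 → Machine 3 (load: 0+14=14)
  J=9 → Machine 3 (load: 14+9=23)
  J=3 → Machine 2 (load: 16+3=19)
Machine loads: [19, 19, 23]
Makespan = max = 23 time units


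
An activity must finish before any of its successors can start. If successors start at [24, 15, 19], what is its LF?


LF = min of all successor start times
Successors start at: [24, 15, 19]
LF = min(24, 15, 19)
= 15


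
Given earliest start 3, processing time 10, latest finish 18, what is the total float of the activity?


EF = ES + duration = 3 + 10 = 13
LS = LF - duration = 18 - 10 = 8
Total Float = LF - EF = 18 - 13
(or LS - ES = 8 - 3)
= 5


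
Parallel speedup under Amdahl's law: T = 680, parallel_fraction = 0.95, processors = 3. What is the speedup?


Amdahl's law: T_p = T × ((1-p) + p/N)
= 680 × ((1-0.95) + 0.95/3)
= 680 × (0.05 + 0.3167)
= 680 × 0.3667
= 249.33
Speedup = 680/249.33
= 2.73×


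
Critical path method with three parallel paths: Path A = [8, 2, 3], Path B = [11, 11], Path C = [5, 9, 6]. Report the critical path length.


Path A: 8 + 2 + 3 = 13
Path B: 11 + 11 = 22
Path C: 5 + 9 + 6 = 20
Critical path = longest = max(13, 22, 20)
= 22 (Path B)


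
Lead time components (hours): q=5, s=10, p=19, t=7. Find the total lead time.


Lead time = queue + setup + processing + transit
= 5 + 10 + 19 + 7
= 41 hours


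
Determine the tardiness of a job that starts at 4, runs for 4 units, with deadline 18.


Completion = start + processing = 4 + 4 = 8
Tardiness = max(0, C - d) = max(0, 8 - 18)
= max(0, -10)
= 0


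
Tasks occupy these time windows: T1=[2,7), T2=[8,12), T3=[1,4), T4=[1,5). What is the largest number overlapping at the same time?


Check each time point for overlaps:
  t=2: 3 tasks active (T1, T3, T4)
Max concurrent = 3


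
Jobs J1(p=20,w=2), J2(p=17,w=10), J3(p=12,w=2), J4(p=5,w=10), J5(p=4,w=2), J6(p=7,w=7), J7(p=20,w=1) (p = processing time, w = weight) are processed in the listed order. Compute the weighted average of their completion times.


Completion times:
  J1: C=20, w×C=2×20=40
  J2: C=37, w×C=10×37=370
  J3: C=49, w×C=2×49=98
  J4: C=54, w×C=10×54=540
  J5: C=58, w×C=2×58=116
  J6: C=65, w×C=7×65=455
  J7: C=85, w×C=1×85=85
Sum w×C = 1704
Sum w = 34
Weighted avg = 1704/34
= 50.12


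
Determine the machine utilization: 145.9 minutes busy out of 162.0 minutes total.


Utilization = busy / total × 100
= 145.9 / 162.0 × 100
= 90.1%


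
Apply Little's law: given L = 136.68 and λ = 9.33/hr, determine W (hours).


Little's law: L = λW → W = L / λ
= 136.68 / 9.33
= 14.65 hours


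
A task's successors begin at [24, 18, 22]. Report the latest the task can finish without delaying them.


LF = min of all successor start times
Successors start at: [24, 18, 22]
LF = min(24, 18, 22)
= 18


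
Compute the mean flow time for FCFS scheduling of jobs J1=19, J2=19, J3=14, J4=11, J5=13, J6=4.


Completion times:
  J1: completes at 19
  J2: completes at 38
  J3: completes at 52
  J4: completes at 63
  J5: completes at 76
  J6: completes at 80
Sum = 328
Average = 328/6
= 54.67


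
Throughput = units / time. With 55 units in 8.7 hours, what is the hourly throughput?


Throughput = units / time
= 55 / 8.7
= 6.3 units/hour


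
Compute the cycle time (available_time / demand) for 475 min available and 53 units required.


Cycle time = available time / demand
= 475 / 53
= 8.96 min/unit


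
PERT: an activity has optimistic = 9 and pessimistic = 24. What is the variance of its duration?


σ² = ((p - o) / 6)² = (p - o)² / 36
= (24 - 9)² / 36
= 15² / 36
= 225 / 36
= 6.2500


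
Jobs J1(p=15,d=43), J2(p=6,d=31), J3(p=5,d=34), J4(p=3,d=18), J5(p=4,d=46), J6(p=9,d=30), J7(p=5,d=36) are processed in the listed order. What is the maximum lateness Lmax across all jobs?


Lateness per job (L = C - d):
  J1: C=15, d=43, L=-28
  J2: C=21, d=31, L=-10
  J3: C=26, d=34, L=-8
  J4: C=29, d=18, L=11
  J5: C=33, d=46, L=-13
  J6: C=42, d=30, L=12
  J7: C=47, d=36, L=11
Lmax = max(-28, -10, -8, 11, -13, 12, 11)
= 12


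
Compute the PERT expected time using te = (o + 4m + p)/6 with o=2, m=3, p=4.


te = (o + 4m + p) / 6
= (2 + 4×3 + 4) / 6
= (2 + 12 + 4) / 6
= 18 / 6
= 3.00


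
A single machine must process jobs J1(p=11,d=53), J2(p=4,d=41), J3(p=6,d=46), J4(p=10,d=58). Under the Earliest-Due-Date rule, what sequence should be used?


EDD: sort by earliest due date
  J2: d=41, p=4
  J3: d=46, p=6
  J1: d=53, p=11
  J4: d=58, p=10
Order: J2 → J3 → J1 → J4


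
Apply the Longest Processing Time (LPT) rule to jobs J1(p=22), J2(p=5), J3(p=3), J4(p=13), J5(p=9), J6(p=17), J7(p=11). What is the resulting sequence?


LPT: sort by longest processing time first
  J1: p=22
  J6: p=17
  J4: p=13
  J7: p=11
  J5: p=9
  J2: p=5
  J3: p=3
Order: J1 → J6 → J4 → J7 → J5 → J2 → J3


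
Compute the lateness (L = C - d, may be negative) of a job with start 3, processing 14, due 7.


Completion = 3 + 14 = 17
Lateness = C - d = 17 - 7
= 10


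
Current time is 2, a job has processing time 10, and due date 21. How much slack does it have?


Slack = due - current_time - processing
= 21 - 2 - 10
= 9


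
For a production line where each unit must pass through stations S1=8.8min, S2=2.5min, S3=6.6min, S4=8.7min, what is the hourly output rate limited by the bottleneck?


Bottleneck = longest station time
Station times: [8.8, 2.5, 6.6, 8.7]
Max = 8.8 min
Rate = 60 / 8.8
= 6.82 units/hour (bottleneck: 8.8min)


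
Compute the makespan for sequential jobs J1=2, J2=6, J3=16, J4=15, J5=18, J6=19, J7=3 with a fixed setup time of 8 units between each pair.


Makespan = Σ processing + (n-1) × setup
= (2 + 6 + 16 + 15 + 18 + 19 + 3) + (7-1)×8
= 79 + 48
= 127 time units


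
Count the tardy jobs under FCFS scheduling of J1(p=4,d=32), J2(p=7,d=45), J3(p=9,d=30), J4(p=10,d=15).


Completion vs due date:
  J1: C=4, d=32 → on time
  J2: C=11, d=45 → on time
  J3: C=20, d=30 → on time
  J4: C=30, d=15 → TARDY
Tardy jobs: J4
Count = 1


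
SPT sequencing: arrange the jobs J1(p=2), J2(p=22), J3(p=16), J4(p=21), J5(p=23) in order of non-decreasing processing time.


SPT: sort by shortest processing time
  J1: p=2
  J3: p=16
  J4: p=21
  J2: p=22
  J5: p=23
Order: J1 → J3 → J4 → J2 → J5


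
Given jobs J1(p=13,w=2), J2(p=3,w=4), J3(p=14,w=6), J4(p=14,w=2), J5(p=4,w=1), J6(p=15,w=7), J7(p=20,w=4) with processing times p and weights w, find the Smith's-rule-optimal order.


WSPT (Smith's rule): sort by p/w ascending
  J2: p/w = 3/4 = 0.750
  J6: p/w = 15/7 = 2.143
  J3: p/w = 14/6 = 2.333
  J5: p/w = 4/1 = 4.000
  J7: p/w = 20/4 = 5.000
  J1: p/w = 13/2 = 6.500
  J4: p/w = 14/2 = 7.000
Order: J2 → J6 → J3 → J5 → J7 → J1 → J4


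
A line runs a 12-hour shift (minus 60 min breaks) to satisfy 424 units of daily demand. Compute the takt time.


Available = 12×60 - 60 = 660 min
Takt time = 660 / 424
= 1.56 min/unit


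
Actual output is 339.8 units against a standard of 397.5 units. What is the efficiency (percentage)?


Efficiency = (actual / standard) × 100
= (339.8 / 397.5) × 100
= 85.5%


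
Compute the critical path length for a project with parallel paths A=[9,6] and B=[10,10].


Path A: 9 + 6 = 15
Path B: 10 + 10 = 20
Critical path = longest = max(15, 20)
= 20 (Path B)


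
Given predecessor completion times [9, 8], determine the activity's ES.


ES = max of all predecessor completion times
Predecessors: [9, 8]
ES = max(9, 8)
= 9


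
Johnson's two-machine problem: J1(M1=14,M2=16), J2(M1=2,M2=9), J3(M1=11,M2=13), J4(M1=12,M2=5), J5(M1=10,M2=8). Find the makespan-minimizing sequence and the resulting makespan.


Johnson's rule:
Group 1 (M1≤M2, sort by M1): ['J2', 'J3', 'J1']
Group 2 (M1>M2, sort desc M2): ['J5', 'J4']
Sequence: J2 → J3 → J1 → J5 → J4
Makespan calculation:
  J2: M1 done=2, M2 done=11
  J3: M1 done=13, M2 done=26
  J1: M1 done=27, M2 done=43
  J5: M1 done=37, M2 done=51
  J4: M1 done=49, M2 done=56
= Sequence: J2 → J3 → J1 → J5 → J4, Makespan: 56


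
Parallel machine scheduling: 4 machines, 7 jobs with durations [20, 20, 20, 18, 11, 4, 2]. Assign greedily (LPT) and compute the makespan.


Jobs (LPT sorted): [20, 20, 20, 18, 11, 4, 2]
Machines: 4
  J=20 → Machine 1 (load: 0+20=20)
  J=20 → Machine 2 (load: 0+20=20)
  J=20 → Machine 3 (load: 0+20=20)
  J=18 → Machine 4 (load: 0+18=18)
  J=11 → Machine 4 (load: 18+11=29)
  J=4 → Machine 1 (load: 20+4=24)
  J=2 → Machine 2 (load: 20+2=22)
Machine loads: [24, 22, 20, 29]
Makespan = max = 29 time units


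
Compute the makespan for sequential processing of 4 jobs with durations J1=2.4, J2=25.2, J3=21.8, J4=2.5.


Sequential makespan: sum all processing times
= 2.4 + 25.2 + 21.8 + 2.5
= 51.9 time units


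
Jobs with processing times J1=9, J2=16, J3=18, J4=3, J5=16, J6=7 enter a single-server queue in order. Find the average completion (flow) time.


Completion times:
  J1: completes at 9
  J2: completes at 25
  J3: completes at 43
  J4: completes at 46
  J5: completes at 62
  J6: completes at 69
Sum = 254
Average = 254/6
= 42.33


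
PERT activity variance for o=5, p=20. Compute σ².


σ² = ((p - o) / 6)² = (p - o)² / 36
= (20 - 5)² / 36
= 15² / 36
= 225 / 36
= 6.2500


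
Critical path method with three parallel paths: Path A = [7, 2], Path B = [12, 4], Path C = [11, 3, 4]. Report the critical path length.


Path A: 7 + 2 = 9
Path B: 12 + 4 = 16
Path C: 11 + 3 + 4 = 18
Critical path = longest = max(9, 16, 18)
= 18 (Path C)


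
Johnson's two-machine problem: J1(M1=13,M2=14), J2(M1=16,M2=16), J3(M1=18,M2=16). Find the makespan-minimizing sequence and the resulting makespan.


Johnson's rule:
Group 1 (M1≤M2, sort by M1): ['J1', 'J2']
Group 2 (M1>M2, sort desc M2): ['J3']
Sequence: J1 → J2 → J3
Makespan calculation:
  J1: M1 done=13, M2 done=27
  J2: M1 done=29, M2 done=45
  J3: M1 done=47, M2 done=63
= Sequence: J1 → J2 → J3, Makespan: 63


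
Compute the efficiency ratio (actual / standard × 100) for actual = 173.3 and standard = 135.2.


Efficiency = (actual / standard) × 100
= (173.3 / 135.2) × 100
= 128.2%


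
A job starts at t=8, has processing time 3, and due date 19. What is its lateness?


Completion = 8 + 3 = 11
Lateness = C - d = 11 - 19
= -8


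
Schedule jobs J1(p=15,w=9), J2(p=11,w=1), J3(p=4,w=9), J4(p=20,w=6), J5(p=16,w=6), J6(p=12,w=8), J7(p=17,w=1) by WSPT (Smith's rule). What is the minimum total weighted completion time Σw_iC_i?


WSPT order (by p/w): J3 → J6 → J1 → J5 → J4 → J2 → J7
  J3: C=4, w·C=9×4=36
  J6: C=16, w·C=8×16=128
  J1: C=31, w·C=9×31=279
  J5: C=47, w·C=6×47=282
  J4: C=67, w·C=6×67=402
  J2: C=78, w·C=1×78=78
  J7: C=95, w·C=1×95=95
Σ w·C = 1300
= 1300


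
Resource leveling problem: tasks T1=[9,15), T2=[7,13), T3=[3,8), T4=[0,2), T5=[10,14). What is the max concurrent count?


Check each time point for overlaps:
  t=10: 3 tasks active (T1, T2, T5)
Max concurrent = 3


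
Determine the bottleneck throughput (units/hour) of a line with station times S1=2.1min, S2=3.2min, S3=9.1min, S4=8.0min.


Bottleneck = longest station time
Station times: [2.1, 3.2, 9.1, 8.0]
Max = 9.1 min
Rate = 60 / 9.1
= 6.59 units/hour (bottleneck: 9.1min)


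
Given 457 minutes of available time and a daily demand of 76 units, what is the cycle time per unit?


Cycle time = available time / demand
= 457 / 76
= 6.01 min/unit


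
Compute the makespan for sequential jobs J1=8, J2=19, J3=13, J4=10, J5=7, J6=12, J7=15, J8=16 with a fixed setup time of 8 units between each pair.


Makespan = Σ processing + (n-1) × setup
= (8 + 19 + 13 + 10 + 7 + 12 + 15 + 16) + (8-1)×8
= 100 + 56
= 156 time units


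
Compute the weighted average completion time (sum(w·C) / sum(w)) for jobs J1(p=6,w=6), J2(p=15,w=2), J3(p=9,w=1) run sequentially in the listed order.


Completion times:
  J1: C=6, w×C=6×6=36
  J2: C=21, w×C=2×21=42
  J3: C=30, w×C=1×30=30
Sum w×C = 108
Sum w = 9
Weighted avg = 108/9
= 12.00


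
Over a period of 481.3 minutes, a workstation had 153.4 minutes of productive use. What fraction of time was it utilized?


Utilization = busy / total × 100
= 153.4 / 481.3 × 100
= 31.9%


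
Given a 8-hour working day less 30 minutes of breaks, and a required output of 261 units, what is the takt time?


Available = 8×60 - 30 = 450 min
Takt time = 450 / 261
= 1.72 min/unit


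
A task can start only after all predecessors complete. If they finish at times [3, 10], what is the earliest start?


ES = max of all predecessor completion times
Predecessors: [3, 10]
ES = max(3, 10)
= 10


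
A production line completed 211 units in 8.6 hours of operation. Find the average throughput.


Throughput = units / time
= 211 / 8.6
= 24.5 units/hour


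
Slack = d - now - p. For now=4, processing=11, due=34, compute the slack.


Slack = due - current_time - processing
= 34 - 4 - 11
= 19


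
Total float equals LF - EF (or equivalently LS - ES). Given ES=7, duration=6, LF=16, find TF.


EF = ES + duration = 7 + 6 = 13
LS = LF - duration = 16 - 6 = 10
Total Float = LF - EF = 16 - 13
(or LS - ES = 10 - 7)
= 3


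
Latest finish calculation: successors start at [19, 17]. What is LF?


LF = min of all successor start times
Successors start at: [19, 17]
LF = min(19, 17)
= 17


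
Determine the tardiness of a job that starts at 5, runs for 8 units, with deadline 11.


Completion = start + processing = 5 + 8 = 13
Tardiness = max(0, C - d) = max(0, 13 - 11)
= max(0, 2)
= 2


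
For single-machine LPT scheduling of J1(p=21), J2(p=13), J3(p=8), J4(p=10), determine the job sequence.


LPT: sort by longest processing time first
  J1: p=21
  J2: p=13
  J4: p=10
  J3: p=8
Order: J1 → J2 → J4 → J3


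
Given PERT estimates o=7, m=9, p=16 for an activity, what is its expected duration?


te = (o + 4m + p) / 6
= (7 + 4×9 + 16) / 6
= (7 + 36 + 16) / 6
= 59 / 6
= 9.83


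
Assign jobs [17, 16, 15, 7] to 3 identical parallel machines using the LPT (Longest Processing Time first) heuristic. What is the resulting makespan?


Jobs (LPT sorted): [17, 16, 15, 7]
Machines: 3
  J=17 → Machine 1 (load: 0+17=17)
  J=16 → Machine 2 (load: 0+16=16)
  J=15 → Machine 3 (load: 0+15=15)
  J=7 → Machine 3 (load: 15+7=22)
Machine loads: [17, 16, 22]
Makespan = max = 22 time units


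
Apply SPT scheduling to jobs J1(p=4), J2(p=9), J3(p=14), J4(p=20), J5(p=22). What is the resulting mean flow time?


SPT order: J1 → J2 → J3 → J4 → J5
Completion times:
  J1: C=4
  J2: C=13
  J3: C=27
  J4: C=47
  J5: C=69
Sum = 160, n = 5
Mean flow = 160/5
= 32.00


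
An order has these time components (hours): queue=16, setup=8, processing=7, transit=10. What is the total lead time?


Lead time = queue + setup + processing + transit
= 16 + 8 + 7 + 10
= 41 hours


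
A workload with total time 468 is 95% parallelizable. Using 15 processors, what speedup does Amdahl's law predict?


Amdahl's law: T_p = T × ((1-p) + p/N)
= 468 × ((1-0.95) + 0.95/15)
= 468 × (0.05 + 0.0633)
= 468 × 0.1133
= 53.04
Speedup = 468/53.04
= 8.82×


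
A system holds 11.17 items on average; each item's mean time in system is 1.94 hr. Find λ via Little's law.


Little's law: L = λW → λ = L / W
= 11.17 / 1.94
= 5.76 per hour


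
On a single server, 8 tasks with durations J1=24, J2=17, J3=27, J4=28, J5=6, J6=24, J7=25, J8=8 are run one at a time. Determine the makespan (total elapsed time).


Sequential makespan: sum all processing times
= 24 + 17 + 27 + 28 + 6 + 24 + 25 + 8
= 159 time units


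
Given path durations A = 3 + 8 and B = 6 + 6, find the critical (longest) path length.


Path A: 3 + 8 = 11
Path B: 6 + 6 = 12
Critical path = longest = max(11, 12)
= 12 (Path B)


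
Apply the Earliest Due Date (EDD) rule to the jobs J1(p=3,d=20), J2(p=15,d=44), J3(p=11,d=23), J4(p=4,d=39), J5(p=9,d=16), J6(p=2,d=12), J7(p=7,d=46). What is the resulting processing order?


EDD: sort by earliest due date
  J6: d=12, p=2
  J5: d=16, p=9
  J1: d=20, p=3
  J3: d=23, p=11
  J4: d=39, p=4
  J2: d=44, p=15
  J7: d=46, p=7
Order: J6 → J5 → J1 → J3 → J4 → J2 → J7


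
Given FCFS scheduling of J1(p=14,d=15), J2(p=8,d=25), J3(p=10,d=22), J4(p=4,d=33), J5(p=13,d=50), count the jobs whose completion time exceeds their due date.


Completion vs due date:
  J1: C=14, d=15 → on time
  J2: C=22, d=25 → on time
  J3: C=32, d=22 → TARDY
  J4: C=36, d=33 → TARDY
  J5: C=49, d=50 → on time
Tardy jobs: J3, J4
Count = 2


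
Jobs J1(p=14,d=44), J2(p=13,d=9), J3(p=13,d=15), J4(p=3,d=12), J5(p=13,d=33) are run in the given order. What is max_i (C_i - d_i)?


Lateness per job (L = C - d):
  J1: C=14, d=44, L=-30
  J2: C=27, d=9, L=18
  J3: C=40, d=15, L=25
  J4: C=43, d=12, L=31
  J5: C=56, d=33, L=23
Lmax = max(-30, 18, 25, 31, 23)
= 31


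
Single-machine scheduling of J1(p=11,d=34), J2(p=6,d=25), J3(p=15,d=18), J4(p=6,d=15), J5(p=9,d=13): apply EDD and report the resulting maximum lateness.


EDD order: J5 → J4 → J3 → J2 → J1
Completion and lateness:
  J5: C=9, d=13, L=9-13=-4
  J4: C=15, d=15, L=15-15=0
  J3: C=30, d=18, L=30-18=12
  J2: C=36, d=25, L=36-25=11
  J1: C=47, d=34, L=47-34=13
Lmax = max(-4, 0, 12, 11, 13)
= 13


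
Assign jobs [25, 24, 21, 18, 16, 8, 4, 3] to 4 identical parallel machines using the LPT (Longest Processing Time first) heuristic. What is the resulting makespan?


Jobs (LPT sorted): [25, 24, 21, 18, 16, 8, 4, 3]
Machines: 4
  J=25 → Machine 1 (load: 0+25=25)
  J=24 → Machine 2 (load: 0+24=24)
  J=21 → Machine 3 (load: 0+21=21)
  J=18 → Machine 4 (load: 0+18=18)
  J=16 → Machine 4 (load: 18+16=34)
  J=8 → Machine 3 (load: 21+8=29)
  J=4 → Machine 2 (load: 24+4=28)
  J=3 → Machine 1 (load: 25+3=28)
Machine loads: [28, 28, 29, 34]
Makespan = max = 34 time units


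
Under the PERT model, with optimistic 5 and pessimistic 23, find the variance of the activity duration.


σ² = ((p - o) / 6)² = (p - o)² / 36
= (23 - 5)² / 36
= 18² / 36
= 324 / 36
= 9.0000


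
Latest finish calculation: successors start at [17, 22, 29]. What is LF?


LF = min of all successor start times
Successors start at: [17, 22, 29]
LF = min(17, 22, 29)
= 17


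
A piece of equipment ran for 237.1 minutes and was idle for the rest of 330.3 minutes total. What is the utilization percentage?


Utilization = busy / total × 100
= 237.1 / 330.3 × 100
= 71.8%


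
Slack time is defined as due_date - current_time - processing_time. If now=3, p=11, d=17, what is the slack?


Slack = due - current_time - processing
= 17 - 3 - 11
= 3


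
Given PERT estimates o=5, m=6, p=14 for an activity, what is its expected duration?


te = (o + 4m + p) / 6
= (5 + 4×6 + 14) / 6
= (5 + 24 + 14) / 6
= 43 / 6
= 7.17


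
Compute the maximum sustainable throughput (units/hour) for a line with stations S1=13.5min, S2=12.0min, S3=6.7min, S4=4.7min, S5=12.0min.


Bottleneck = longest station time
Station times: [13.5, 12.0, 6.7, 4.7, 12.0]
Max = 13.5 min
Rate = 60 / 13.5
= 4.44 units/hour (bottleneck: 13.5min)


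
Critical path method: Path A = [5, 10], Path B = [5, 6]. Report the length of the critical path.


Path A: 5 + 10 = 15
Path B: 5 + 6 = 11
Critical path = longest = max(15, 11)
= 15 (Path A)


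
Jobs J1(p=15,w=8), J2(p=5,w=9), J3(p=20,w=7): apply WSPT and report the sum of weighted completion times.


WSPT order (by p/w): J2 → J1 → J3
  J2: C=5, w·C=9×5=45
  J1: C=20, w·C=8×20=160
  J3: C=40, w·C=7×40=280
Σ w·C = 485
= 485


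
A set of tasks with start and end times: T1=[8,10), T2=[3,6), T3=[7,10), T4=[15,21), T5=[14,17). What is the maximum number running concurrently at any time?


Check each time point for overlaps:
  t=8: 2 tasks active (T1, T3)
Max concurrent = 2


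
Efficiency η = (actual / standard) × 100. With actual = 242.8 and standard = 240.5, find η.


Efficiency = (actual / standard) × 100
= (242.8 / 240.5) × 100
= 101.0%


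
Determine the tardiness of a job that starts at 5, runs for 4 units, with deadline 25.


Completion = start + processing = 5 + 4 = 9
Tardiness = max(0, C - d) = max(0, 9 - 25)
= max(0, -16)
= 0


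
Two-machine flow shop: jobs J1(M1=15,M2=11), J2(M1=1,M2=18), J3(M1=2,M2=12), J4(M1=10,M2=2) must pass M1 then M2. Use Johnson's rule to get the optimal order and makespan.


Johnson's rule:
Group 1 (M1≤M2, sort by M1): ['J2', 'J3']
Group 2 (M1>M2, sort desc M2): ['J1', 'J4']
Sequence: J2 → J3 → J1 → J4
Makespan calculation:
  J2: M1 done=1, M2 done=19
  J3: M1 done=3, M2 done=31
  J1: M1 done=18, M2 done=42
  J4: M1 done=28, M2 done=44
= Sequence: J2 → J3 → J1 → J4, Makespan: 44


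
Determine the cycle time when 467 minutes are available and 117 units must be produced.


Cycle time = available time / demand
= 467 / 117
= 3.99 min/unit


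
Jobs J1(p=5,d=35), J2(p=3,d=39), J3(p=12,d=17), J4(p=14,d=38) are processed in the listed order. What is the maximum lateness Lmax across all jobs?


Lateness per job (L = C - d):
  J1: C=5, d=35, L=-30
  J2: C=8, d=39, L=-31
  J3: C=20, d=17, L=3
  J4: C=34, d=38, L=-4
Lmax = max(-30, -31, 3, -4)
= 3


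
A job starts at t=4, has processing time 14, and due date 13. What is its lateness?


Completion = 4 + 14 = 18
Lateness = C - d = 18 - 13
= 5


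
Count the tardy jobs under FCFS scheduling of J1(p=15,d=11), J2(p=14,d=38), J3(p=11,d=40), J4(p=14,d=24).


Completion vs due date:
  J1: C=15, d=11 → TARDY
  J2: C=29, d=38 → on time
  J3: C=40, d=40 → on time
  J4: C=54, d=24 → TARDY
Tardy jobs: J1, J4
Count = 2


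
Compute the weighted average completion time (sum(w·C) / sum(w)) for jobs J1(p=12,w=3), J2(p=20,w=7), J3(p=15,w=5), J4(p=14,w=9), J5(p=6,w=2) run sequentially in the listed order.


Completion times:
  J1: C=12, w×C=3×12=36
  J2: C=32, w×C=7×32=224
  J3: C=47, w×C=5×47=235
  J4: C=61, w×C=9×61=549
  J5: C=67, w×C=2×67=134
Sum w×C = 1178
Sum w = 26
Weighted avg = 1178/26
= 45.31


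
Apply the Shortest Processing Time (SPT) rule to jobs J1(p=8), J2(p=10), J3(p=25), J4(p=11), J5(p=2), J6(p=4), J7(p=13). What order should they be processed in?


SPT: sort by shortest processing time
  J5: p=2
  J6: p=4
  J1: p=8
  J2: p=10
  J4: p=11
  J7: p=13
  J3: p=25
Order: J5 → J6 → J1 → J2 → J4 → J7 → J3


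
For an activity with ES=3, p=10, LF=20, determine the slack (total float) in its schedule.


EF = ES + duration = 3 + 10 = 13
LS = LF - duration = 20 - 10 = 10
Total Float = LF - EF = 20 - 13
(or LS - ES = 10 - 3)
= 7


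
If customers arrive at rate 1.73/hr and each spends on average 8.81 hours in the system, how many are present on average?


Little's law: L = λ × W
= 1.73 × 8.81
= 15.24


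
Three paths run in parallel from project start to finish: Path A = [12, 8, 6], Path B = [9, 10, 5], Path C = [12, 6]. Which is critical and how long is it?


Path A: 12 + 8 + 6 = 26
Path B: 9 + 10 + 5 = 24
Path C: 12 + 6 = 18
Critical path = longest = max(26, 24, 18)
= 26 (Path A)


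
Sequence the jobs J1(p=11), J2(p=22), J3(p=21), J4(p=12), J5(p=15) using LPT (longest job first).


LPT: sort by longest processing time first
  J2: p=22
  J3: p=21
  J5: p=15
  J4: p=12
  J1: p=11
Order: J2 → J3 → J5 → J4 → J1


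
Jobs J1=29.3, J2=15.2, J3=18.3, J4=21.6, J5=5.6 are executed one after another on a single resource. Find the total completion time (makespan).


Sequential makespan: sum all processing times
= 29.3 + 15.2 + 18.3 + 21.6 + 5.6
= 90.0 time units


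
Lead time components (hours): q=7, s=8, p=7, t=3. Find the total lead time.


Lead time = queue + setup + processing + transit
= 7 + 8 + 7 + 3
= 25 hours


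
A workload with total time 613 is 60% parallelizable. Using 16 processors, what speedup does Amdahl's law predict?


Amdahl's law: T_p = T × ((1-p) + p/N)
= 613 × ((1-0.6) + 0.6/16)
= 613 × (0.40 + 0.0375)
= 613 × 0.4375
= 268.19
Speedup = 613/268.19
= 2.29×


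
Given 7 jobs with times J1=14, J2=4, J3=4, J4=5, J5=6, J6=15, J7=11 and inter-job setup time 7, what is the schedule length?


Makespan = Σ processing + (n-1) × setup
= (14 + 4 + 4 + 5 + 6 + 15 + 11) + (7-1)×7
= 59 + 42
= 101 time units


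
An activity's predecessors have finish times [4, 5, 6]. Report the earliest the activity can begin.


ES = max of all predecessor completion times
Predecessors: [4, 5, 6]
ES = max(4, 5, 6)
= 6


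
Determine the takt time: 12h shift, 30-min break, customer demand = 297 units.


Available = 12×60 - 30 = 690 min
Takt time = 690 / 297
= 2.32 min/unit


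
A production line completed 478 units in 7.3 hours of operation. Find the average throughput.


Throughput = units / time
= 478 / 7.3
= 65.5 units/hour


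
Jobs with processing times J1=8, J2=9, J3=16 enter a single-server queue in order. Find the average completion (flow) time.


Completion times:
  J1: completes at 8
  J2: completes at 17
  J3: completes at 33
Sum = 58
Average = 58/3
= 19.33


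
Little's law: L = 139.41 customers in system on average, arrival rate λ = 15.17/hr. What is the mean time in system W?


Little's law: L = λW → W = L / λ
= 139.41 / 15.17
= 9.19 hours


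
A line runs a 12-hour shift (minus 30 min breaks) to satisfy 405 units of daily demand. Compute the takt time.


Available = 12×60 - 30 = 690 min
Takt time = 690 / 405
= 1.70 min/unit


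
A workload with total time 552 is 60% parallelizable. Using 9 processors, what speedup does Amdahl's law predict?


Amdahl's law: T_p = T × ((1-p) + p/N)
= 552 × ((1-0.6) + 0.6/9)
= 552 × (0.40 + 0.0667)
= 552 × 0.4667
= 257.60
Speedup = 552/257.60
= 2.14×


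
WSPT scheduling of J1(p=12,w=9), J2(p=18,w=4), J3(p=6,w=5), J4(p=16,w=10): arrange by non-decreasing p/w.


WSPT (Smith's rule): sort by p/w ascending
  J3: p/w = 6/5 = 1.200
  J1: p/w = 12/9 = 1.333
  J4: p/w = 16/10 = 1.600
  J2: p/w = 18/4 = 4.500
Order: J3 → J1 → J4 → J2


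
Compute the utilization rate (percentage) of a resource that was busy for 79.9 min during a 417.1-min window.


Utilization = busy / total × 100
= 79.9 / 417.1 × 100
= 19.2%


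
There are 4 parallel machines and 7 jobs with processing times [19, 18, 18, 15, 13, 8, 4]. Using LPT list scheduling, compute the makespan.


Jobs (LPT sorted): [19, 18, 18, 15, 13, 8, 4]
Machines: 4
  J=19 → Machine 1 (load: 0+19=19)
  J=18 → Machine 2 (load: 0+18=18)
  J=18 → Machine 3 (load: 0+18=18)
  J=15 → Machine 4 (load: 0+15=15)
  J=13 → Machine 4 (load: 15+13=28)
  J=8 → Machine 2 (load: 18+8=26)
  J=4 → Machine 3 (load: 18+4=22)
Machine loads: [19, 26, 22, 28]
Makespan = max = 28 time units


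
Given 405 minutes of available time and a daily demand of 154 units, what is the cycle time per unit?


Cycle time = available time / demand
= 405 / 154
= 2.63 min/unit


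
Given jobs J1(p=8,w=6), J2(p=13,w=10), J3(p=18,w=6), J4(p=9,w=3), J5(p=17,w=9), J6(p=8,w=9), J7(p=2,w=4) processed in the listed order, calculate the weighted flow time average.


Completion times:
  J1: C=8, w×C=6×8=48
  J2: C=21, w×C=10×21=210
  J3: C=39, w×C=6×39=234
  J4: C=48, w×C=3×48=144
  J5: C=65, w×C=9×65=585
  J6: C=73, w×C=9×73=657
  J7: C=75, w×C=4×75=300
Sum w×C = 2178
Sum w = 47
Weighted avg = 2178/47
= 46.34


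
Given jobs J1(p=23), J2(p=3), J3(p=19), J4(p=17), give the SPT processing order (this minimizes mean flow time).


SPT: sort by shortest processing time
  J2: p=3
  J4: p=17
  J3: p=19
  J1: p=23
Order: J2 → J4 → J3 → J1


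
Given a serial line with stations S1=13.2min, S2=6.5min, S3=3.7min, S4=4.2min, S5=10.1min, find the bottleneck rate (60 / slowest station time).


Bottleneck = longest station time
Station times: [13.2, 6.5, 3.7, 4.2, 10.1]
Max = 13.2 min
Rate = 60 / 13.2
= 4.55 units/hour (bottleneck: 13.2min)


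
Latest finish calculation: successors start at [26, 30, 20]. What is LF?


LF = min of all successor start times
Successors start at: [26, 30, 20]
LF = min(26, 30, 20)
= 20


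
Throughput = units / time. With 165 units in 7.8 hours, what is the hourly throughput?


Throughput = units / time
= 165 / 7.8
= 21.2 units/hour


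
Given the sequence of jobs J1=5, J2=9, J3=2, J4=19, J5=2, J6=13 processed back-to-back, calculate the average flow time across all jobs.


Completion times:
  J1: completes at 5
  J2: completes at 14
  J3: completes at 16
  J4: completes at 35
  J5: completes at 37
  J6: completes at 50
Sum = 157
Average = 157/6
= 26.17
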